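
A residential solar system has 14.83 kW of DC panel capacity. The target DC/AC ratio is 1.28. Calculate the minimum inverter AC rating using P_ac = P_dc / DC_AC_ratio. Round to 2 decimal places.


The inverter AC capacity is determined by the DC/AC ratio.
Given: P_dc = 14.83 kW, DC/AC ratio = 1.28
P_ac = P_dc / ratio = 14.83 / 1.28
P_ac = 11.59 kW

11.59


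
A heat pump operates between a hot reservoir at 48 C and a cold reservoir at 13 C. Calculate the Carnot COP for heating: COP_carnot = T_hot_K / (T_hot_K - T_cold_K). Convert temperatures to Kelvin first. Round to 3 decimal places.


Convert to Kelvin:
  T_hot = 48 + 273.15 = 321.15 K
  T_cold = 13 + 273.15 = 286.15 K
Apply Carnot COP formula:
  COP = T_hot_K / (T_hot_K - T_cold_K) = 321.15 / 35.0
  COP = 9.176

9.176


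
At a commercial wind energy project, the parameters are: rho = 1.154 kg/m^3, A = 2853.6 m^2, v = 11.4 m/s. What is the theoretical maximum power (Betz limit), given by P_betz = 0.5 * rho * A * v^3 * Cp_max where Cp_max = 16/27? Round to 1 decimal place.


The Betz coefficient Cp_max = 16/27 = 0.5926
v^3 = 11.4^3 = 1481.544
P_betz = 0.5 * rho * A * v^3 * Cp_max
P_betz = 0.5 * 1.154 * 2853.6 * 1481.544 * 0.5926
P_betz = 1445571.8 W

1445571.8


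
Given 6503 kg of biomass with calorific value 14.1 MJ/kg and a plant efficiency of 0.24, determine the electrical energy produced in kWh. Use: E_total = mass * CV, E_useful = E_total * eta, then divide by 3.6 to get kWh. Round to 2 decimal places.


Total energy = mass * CV = 6503 * 14.1 = 91692.3 MJ
Useful energy = total * eta = 91692.3 * 0.24 = 22006.15 MJ
Convert to kWh: 22006.15 / 3.6
Useful energy = 6112.82 kWh

6112.82


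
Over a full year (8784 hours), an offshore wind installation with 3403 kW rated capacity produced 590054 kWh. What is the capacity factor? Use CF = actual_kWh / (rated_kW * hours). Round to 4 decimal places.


Capacity factor = actual output / maximum possible output
Maximum possible = rated * hours = 3403 * 8784 = 29891952 kWh
CF = 590054 / 29891952
CF = 0.0197

0.0197


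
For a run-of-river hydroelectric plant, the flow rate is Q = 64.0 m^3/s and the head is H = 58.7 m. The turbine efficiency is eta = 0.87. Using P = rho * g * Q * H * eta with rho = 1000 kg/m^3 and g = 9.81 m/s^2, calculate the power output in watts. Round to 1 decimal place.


Apply the hydropower formula P = rho * g * Q * H * eta
rho * g = 1000 * 9.81 = 9810.0
P = 9810.0 * 64.0 * 58.7 * 0.87
P = 32063161.0 W

32063161.0


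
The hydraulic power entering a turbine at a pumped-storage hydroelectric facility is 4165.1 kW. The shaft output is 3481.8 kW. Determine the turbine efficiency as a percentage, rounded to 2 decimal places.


Turbine efficiency = (output power / input power) * 100
eta = (3481.8 / 4165.1) * 100
eta = 83.59%

83.59


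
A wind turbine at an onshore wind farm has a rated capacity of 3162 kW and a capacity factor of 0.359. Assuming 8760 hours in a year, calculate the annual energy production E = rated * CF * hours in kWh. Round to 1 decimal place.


Annual energy = rated_kW * capacity_factor * hours_per_year
Given: P_rated = 3162 kW, CF = 0.359, hours = 8760
E = 3162 * 0.359 * 8760
E = 9943984.1 kWh

9943984.1


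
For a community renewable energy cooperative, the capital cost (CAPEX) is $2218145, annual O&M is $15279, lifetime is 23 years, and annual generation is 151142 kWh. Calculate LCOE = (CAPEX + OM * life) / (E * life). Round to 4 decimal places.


Total cost = CAPEX + OM * lifetime = 2218145 + 15279 * 23 = 2218145 + 351417 = 2569562
Total generation = annual * lifetime = 151142 * 23 = 3476266 kWh
LCOE = 2569562 / 3476266
LCOE = 0.7392 $/kWh

0.7392


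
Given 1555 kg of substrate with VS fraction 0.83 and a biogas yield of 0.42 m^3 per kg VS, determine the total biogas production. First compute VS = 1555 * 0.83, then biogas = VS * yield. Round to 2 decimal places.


Compute volatile solids:
  VS = mass * VS_fraction = 1555 * 0.83 = 1290.65 kg
Calculate biogas volume:
  Biogas = VS * specific_yield = 1290.65 * 0.42
  Biogas = 542.07 m^3

542.07


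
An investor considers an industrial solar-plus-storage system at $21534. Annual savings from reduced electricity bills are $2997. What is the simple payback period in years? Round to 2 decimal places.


Simple payback period = initial cost / annual savings
Payback = 21534 / 2997
Payback = 7.19 years

7.19


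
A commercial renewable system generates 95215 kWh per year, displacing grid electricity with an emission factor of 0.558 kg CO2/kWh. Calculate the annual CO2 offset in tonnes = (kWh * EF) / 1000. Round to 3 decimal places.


CO2 offset in kg = generation * emission_factor
CO2 offset = 95215 * 0.558 = 53129.97 kg
Convert to tonnes:
  CO2 offset = 53129.97 / 1000 = 53.130 tonnes

53.130


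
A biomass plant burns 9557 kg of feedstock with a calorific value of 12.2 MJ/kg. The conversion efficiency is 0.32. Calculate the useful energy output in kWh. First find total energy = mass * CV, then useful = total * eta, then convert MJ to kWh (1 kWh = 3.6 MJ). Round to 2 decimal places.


Total energy = mass * CV = 9557 * 12.2 = 116595.4 MJ
Useful energy = total * eta = 116595.4 * 0.32 = 37310.53 MJ
Convert to kWh: 37310.53 / 3.6
Useful energy = 10364.04 kWh

10364.04


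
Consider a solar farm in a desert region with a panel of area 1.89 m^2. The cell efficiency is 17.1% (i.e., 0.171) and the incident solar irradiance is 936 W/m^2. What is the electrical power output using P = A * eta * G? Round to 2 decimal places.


Use the solar power formula P = A * eta * G.
Given: A = 1.89 m^2, eta = 0.171, G = 936 W/m^2
P = 1.89 * 0.171 * 936
P = 302.51 W

302.51


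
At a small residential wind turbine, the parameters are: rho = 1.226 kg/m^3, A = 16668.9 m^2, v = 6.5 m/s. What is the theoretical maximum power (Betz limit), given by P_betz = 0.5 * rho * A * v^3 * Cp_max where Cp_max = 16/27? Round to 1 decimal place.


The Betz coefficient Cp_max = 16/27 = 0.5926
v^3 = 6.5^3 = 274.625
P_betz = 0.5 * rho * A * v^3 * Cp_max
P_betz = 0.5 * 1.226 * 16668.9 * 274.625 * 0.5926
P_betz = 1662890.7 W

1662890.7


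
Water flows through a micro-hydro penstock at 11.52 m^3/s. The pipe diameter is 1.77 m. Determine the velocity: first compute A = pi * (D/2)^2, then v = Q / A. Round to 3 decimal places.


Compute pipe cross-sectional area:
  A = pi * (D/2)^2 = pi * (1.77/2)^2 = 2.4606 m^2
Calculate velocity:
  v = Q / A = 11.52 / 2.4606
  v = 4.682 m/s

4.682


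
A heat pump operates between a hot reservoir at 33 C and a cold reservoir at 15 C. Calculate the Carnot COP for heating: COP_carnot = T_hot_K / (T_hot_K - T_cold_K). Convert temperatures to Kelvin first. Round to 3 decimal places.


Convert to Kelvin:
  T_hot = 33 + 273.15 = 306.15 K
  T_cold = 15 + 273.15 = 288.15 K
Apply Carnot COP formula:
  COP = T_hot_K / (T_hot_K - T_cold_K) = 306.15 / 18.0
  COP = 17.008

17.008


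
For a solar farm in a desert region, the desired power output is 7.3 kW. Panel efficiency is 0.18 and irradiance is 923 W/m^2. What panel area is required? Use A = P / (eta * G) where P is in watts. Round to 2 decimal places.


Convert target power to watts: P = 7.3 * 1000 = 7300.0 W
Compute denominator: eta * G = 0.18 * 923 = 166.14
Required area A = P / (eta * G) = 7300.0 / 166.14
A = 43.94 m^2

43.94


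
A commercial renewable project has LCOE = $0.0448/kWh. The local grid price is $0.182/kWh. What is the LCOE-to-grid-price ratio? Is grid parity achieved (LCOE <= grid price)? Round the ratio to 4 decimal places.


Compare LCOE to grid price:
  LCOE = $0.0448/kWh, Grid price = $0.182/kWh
  Ratio = LCOE / grid_price = 0.0448 / 0.182 = 0.2462
  Grid parity achieved (ratio <= 1)? yes

0.2462


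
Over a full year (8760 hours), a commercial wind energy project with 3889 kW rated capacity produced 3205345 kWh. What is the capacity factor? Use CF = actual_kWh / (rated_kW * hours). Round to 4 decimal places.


Capacity factor = actual output / maximum possible output
Maximum possible = rated * hours = 3889 * 8760 = 34067640 kWh
CF = 3205345 / 34067640
CF = 0.0941

0.0941


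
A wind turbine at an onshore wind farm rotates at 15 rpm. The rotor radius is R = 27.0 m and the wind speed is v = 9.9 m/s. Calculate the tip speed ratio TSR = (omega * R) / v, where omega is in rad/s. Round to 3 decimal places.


Convert rotational speed to rad/s:
  omega = 15 * 2 * pi / 60 = 1.5708 rad/s
Compute tip speed:
  v_tip = omega * R = 1.5708 * 27.0 = 42.412 m/s
Tip speed ratio:
  TSR = v_tip / v_wind = 42.412 / 9.9 = 4.284

4.284


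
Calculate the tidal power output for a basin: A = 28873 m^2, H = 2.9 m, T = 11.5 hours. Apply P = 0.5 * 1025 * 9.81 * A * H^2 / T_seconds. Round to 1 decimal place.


Convert period to seconds: T = 11.5 * 3600 = 41400.0 s
H^2 = 2.9^2 = 8.41
P = 0.5 * rho * g * A * H^2 / T
P = 0.5 * 1025 * 9.81 * 28873 * 8.41 / 41400.0
P = 29488.3 W

29488.3


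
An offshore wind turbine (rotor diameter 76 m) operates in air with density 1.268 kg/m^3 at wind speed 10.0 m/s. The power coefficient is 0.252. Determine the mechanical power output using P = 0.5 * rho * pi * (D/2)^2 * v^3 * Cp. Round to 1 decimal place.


Step 1 -- Compute swept area:
  A = pi * (D/2)^2 = pi * (76/2)^2 = 4536.46 m^2
Step 2 -- Apply wind power equation:
  P = 0.5 * rho * A * v^3 * Cp
  v^3 = 10.0^3 = 1000.0
  P = 0.5 * 1.268 * 4536.46 * 1000.0 * 0.252
  P = 724781.1 W

724781.1


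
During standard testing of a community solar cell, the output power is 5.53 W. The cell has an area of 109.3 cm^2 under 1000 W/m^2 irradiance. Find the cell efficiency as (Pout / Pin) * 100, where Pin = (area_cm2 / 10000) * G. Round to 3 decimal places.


First compute the input power:
  Pin = area_cm2 / 10000 * G = 109.3 / 10000 * 1000 = 10.93 W
Then compute efficiency:
  Efficiency = (Pout / Pin) * 100 = (5.53 / 10.93) * 100
  Efficiency = 50.595%

50.595


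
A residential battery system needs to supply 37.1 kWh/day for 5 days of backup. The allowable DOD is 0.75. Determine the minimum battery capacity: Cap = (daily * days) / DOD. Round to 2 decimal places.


Total energy needed = daily * days = 37.1 * 5 = 185.5 kWh
Account for depth of discharge:
  Cap = total_energy / DOD = 185.5 / 0.75
  Cap = 247.33 kWh

247.33


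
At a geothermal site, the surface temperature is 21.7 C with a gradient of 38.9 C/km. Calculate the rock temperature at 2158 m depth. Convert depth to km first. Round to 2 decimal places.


Convert depth to km: 2158 / 1000 = 2.158 km
Temperature increase = gradient * depth_km = 38.9 * 2.158 = 83.95 C
Temperature at depth = T_surface + delta_T = 21.7 + 83.95
T = 105.65 C

105.65


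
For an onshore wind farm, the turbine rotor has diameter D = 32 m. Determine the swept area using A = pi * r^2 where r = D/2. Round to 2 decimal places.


Compute the rotor radius:
  r = D / 2 = 32 / 2 = 16.0 m
Calculate swept area:
  A = pi * r^2 = pi * 16.0^2
  A = 804.25 m^2

804.25


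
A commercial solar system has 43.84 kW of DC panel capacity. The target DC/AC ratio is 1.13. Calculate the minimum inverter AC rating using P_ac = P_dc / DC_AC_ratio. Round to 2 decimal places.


The inverter AC capacity is determined by the DC/AC ratio.
Given: P_dc = 43.84 kW, DC/AC ratio = 1.13
P_ac = P_dc / ratio = 43.84 / 1.13
P_ac = 38.80 kW

38.80


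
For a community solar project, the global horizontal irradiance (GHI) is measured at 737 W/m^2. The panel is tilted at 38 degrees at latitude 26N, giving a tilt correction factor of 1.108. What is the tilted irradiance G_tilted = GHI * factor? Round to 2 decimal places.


Identify the given values:
  GHI = 737 W/m^2, tilt correction factor = 1.108
Apply the formula G_tilted = GHI * factor:
  G_tilted = 737 * 1.108
  G_tilted = 816.60 W/m^2

816.60


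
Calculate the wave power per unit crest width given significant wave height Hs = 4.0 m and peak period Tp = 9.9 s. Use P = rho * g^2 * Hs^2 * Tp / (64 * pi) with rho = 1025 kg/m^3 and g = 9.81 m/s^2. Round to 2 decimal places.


Apply wave power formula:
  g^2 = 9.81^2 = 96.2361
  Hs^2 = 4.0^2 = 16.0
  Numerator = rho * g^2 * Hs^2 * Tp = 1025 * 96.2361 * 16.0 * 9.9 = 15624893.2
  Denominator = 64 * pi = 201.0619
  P = 15624893.2 / 201.0619 = 77711.84 W/m

77711.84


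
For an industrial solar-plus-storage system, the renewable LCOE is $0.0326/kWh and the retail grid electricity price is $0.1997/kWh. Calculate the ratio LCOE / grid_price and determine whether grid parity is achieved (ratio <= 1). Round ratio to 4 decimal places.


Compare LCOE to grid price:
  LCOE = $0.0326/kWh, Grid price = $0.1997/kWh
  Ratio = LCOE / grid_price = 0.0326 / 0.1997 = 0.1632
  Grid parity achieved (ratio <= 1)? yes

0.1632


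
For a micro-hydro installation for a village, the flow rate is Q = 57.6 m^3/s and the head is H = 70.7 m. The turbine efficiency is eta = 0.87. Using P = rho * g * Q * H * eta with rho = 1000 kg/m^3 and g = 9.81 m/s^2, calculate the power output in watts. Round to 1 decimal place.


Apply the hydropower formula P = rho * g * Q * H * eta
rho * g = 1000 * 9.81 = 9810.0
P = 9810.0 * 57.6 * 70.7 * 0.87
P = 34756029.5 W

34756029.5


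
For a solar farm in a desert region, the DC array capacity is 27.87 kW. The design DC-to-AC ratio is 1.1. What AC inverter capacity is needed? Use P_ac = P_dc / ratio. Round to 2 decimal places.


The inverter AC capacity is determined by the DC/AC ratio.
Given: P_dc = 27.87 kW, DC/AC ratio = 1.1
P_ac = P_dc / ratio = 27.87 / 1.1
P_ac = 25.34 kW

25.34


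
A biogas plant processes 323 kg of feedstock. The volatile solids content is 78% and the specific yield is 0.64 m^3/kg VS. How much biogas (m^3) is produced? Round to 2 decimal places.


Compute volatile solids:
  VS = mass * VS_fraction = 323 * 0.78 = 251.94 kg
Calculate biogas volume:
  Biogas = VS * specific_yield = 251.94 * 0.64
  Biogas = 161.24 m^3

161.24


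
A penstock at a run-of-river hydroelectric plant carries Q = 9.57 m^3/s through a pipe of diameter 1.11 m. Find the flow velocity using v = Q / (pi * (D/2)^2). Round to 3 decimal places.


Compute pipe cross-sectional area:
  A = pi * (D/2)^2 = pi * (1.11/2)^2 = 0.9677 m^2
Calculate velocity:
  v = Q / A = 9.57 / 0.9677
  v = 9.890 m/s

9.890


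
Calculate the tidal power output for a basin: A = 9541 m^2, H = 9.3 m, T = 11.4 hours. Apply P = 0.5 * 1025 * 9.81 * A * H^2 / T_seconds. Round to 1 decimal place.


Convert period to seconds: T = 11.4 * 3600 = 41040.0 s
H^2 = 9.3^2 = 86.49
P = 0.5 * rho * g * A * H^2 / T
P = 0.5 * 1025 * 9.81 * 9541 * 86.49 / 41040.0
P = 101091.7 W

101091.7


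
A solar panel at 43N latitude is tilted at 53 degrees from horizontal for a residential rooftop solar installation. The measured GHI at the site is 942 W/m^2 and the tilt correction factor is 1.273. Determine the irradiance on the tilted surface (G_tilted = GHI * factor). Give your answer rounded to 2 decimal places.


Identify the given values:
  GHI = 942 W/m^2, tilt correction factor = 1.273
Apply the formula G_tilted = GHI * factor:
  G_tilted = 942 * 1.273
  G_tilted = 1199.17 W/m^2

1199.17


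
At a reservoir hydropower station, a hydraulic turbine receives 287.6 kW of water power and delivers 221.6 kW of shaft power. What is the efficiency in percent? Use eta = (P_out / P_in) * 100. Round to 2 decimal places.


Turbine efficiency = (output power / input power) * 100
eta = (221.6 / 287.6) * 100
eta = 77.05%

77.05


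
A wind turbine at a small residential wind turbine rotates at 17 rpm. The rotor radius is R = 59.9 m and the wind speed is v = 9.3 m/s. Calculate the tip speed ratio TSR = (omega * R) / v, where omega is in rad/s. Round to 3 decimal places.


Convert rotational speed to rad/s:
  omega = 17 * 2 * pi / 60 = 1.7802 rad/s
Compute tip speed:
  v_tip = omega * R = 1.7802 * 59.9 = 106.636 m/s
Tip speed ratio:
  TSR = v_tip / v_wind = 106.636 / 9.3 = 11.466

11.466


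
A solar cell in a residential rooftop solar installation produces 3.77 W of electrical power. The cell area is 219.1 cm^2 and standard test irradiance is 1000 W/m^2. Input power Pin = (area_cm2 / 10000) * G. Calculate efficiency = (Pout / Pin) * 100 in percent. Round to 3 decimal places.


First compute the input power:
  Pin = area_cm2 / 10000 * G = 219.1 / 10000 * 1000 = 21.91 W
Then compute efficiency:
  Efficiency = (Pout / Pin) * 100 = (3.77 / 21.91) * 100
  Efficiency = 17.207%

17.207


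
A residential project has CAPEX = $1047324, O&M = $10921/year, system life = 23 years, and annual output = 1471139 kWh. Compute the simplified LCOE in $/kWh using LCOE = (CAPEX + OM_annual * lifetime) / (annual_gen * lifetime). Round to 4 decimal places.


Total cost = CAPEX + OM * lifetime = 1047324 + 10921 * 23 = 1047324 + 251183 = 1298507
Total generation = annual * lifetime = 1471139 * 23 = 33836197 kWh
LCOE = 1298507 / 33836197
LCOE = 0.0384 $/kWh

0.0384


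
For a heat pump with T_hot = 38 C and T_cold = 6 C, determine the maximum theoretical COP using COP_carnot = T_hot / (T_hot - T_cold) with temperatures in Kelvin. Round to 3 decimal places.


Convert to Kelvin:
  T_hot = 38 + 273.15 = 311.15 K
  T_cold = 6 + 273.15 = 279.15 K
Apply Carnot COP formula:
  COP = T_hot_K / (T_hot_K - T_cold_K) = 311.15 / 32.0
  COP = 9.723

9.723


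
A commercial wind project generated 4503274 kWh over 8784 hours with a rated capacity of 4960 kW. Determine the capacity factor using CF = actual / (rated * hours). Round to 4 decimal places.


Capacity factor = actual output / maximum possible output
Maximum possible = rated * hours = 4960 * 8784 = 43568640 kWh
CF = 4503274 / 43568640
CF = 0.1034

0.1034


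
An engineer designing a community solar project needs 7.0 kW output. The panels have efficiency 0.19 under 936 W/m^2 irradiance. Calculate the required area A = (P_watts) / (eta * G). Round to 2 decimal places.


Convert target power to watts: P = 7.0 * 1000 = 7000.0 W
Compute denominator: eta * G = 0.19 * 936 = 177.84
Required area A = P / (eta * G) = 7000.0 / 177.84
A = 39.36 m^2

39.36


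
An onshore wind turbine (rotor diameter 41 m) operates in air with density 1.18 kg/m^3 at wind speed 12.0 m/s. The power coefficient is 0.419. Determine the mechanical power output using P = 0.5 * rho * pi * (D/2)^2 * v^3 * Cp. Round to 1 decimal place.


Step 1 -- Compute swept area:
  A = pi * (D/2)^2 = pi * (41/2)^2 = 1320.25 m^2
Step 2 -- Apply wind power equation:
  P = 0.5 * rho * A * v^3 * Cp
  v^3 = 12.0^3 = 1728.0
  P = 0.5 * 1.18 * 1320.25 * 1728.0 * 0.419
  P = 563984.8 W

563984.8


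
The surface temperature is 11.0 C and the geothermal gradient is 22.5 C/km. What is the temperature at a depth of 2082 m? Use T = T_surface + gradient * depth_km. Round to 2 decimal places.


Convert depth to km: 2082 / 1000 = 2.082 km
Temperature increase = gradient * depth_km = 22.5 * 2.082 = 46.85 C
Temperature at depth = T_surface + delta_T = 11.0 + 46.85
T = 57.85 C

57.85


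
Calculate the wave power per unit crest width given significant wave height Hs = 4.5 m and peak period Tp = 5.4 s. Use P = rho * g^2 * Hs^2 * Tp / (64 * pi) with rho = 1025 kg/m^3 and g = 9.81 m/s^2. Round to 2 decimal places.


Apply wave power formula:
  g^2 = 9.81^2 = 96.2361
  Hs^2 = 4.5^2 = 20.25
  Numerator = rho * g^2 * Hs^2 * Tp = 1025 * 96.2361 * 20.25 * 5.4 = 10786502.97
  Denominator = 64 * pi = 201.0619
  P = 10786502.97 / 201.0619 = 53647.66 W/m

53647.66


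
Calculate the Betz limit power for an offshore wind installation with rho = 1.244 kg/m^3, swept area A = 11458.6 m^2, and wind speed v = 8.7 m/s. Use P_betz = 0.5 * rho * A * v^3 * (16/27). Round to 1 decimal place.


The Betz coefficient Cp_max = 16/27 = 0.5926
v^3 = 8.7^3 = 658.503
P_betz = 0.5 * rho * A * v^3 * Cp_max
P_betz = 0.5 * 1.244 * 11458.6 * 658.503 * 0.5926
P_betz = 2781223.7 W

2781223.7


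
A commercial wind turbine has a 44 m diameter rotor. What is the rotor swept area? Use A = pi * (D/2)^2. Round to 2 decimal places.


Compute the rotor radius:
  r = D / 2 = 44 / 2 = 22.0 m
Calculate swept area:
  A = pi * r^2 = pi * 22.0^2
  A = 1520.53 m^2

1520.53


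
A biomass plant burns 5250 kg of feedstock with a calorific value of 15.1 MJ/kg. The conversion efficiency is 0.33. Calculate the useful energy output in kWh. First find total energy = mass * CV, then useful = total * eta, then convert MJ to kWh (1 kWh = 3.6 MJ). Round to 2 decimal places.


Total energy = mass * CV = 5250 * 15.1 = 79275.0 MJ
Useful energy = total * eta = 79275.0 * 0.33 = 26160.75 MJ
Convert to kWh: 26160.75 / 3.6
Useful energy = 7266.88 kWh

7266.88


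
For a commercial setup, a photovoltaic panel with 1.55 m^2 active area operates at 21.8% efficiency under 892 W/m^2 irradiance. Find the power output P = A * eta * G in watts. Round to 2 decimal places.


Use the solar power formula P = A * eta * G.
Given: A = 1.55 m^2, eta = 0.218, G = 892 W/m^2
P = 1.55 * 0.218 * 892
P = 301.41 W

301.41


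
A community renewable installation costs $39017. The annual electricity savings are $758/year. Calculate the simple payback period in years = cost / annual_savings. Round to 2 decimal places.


Simple payback period = initial cost / annual savings
Payback = 39017 / 758
Payback = 51.47 years

51.47


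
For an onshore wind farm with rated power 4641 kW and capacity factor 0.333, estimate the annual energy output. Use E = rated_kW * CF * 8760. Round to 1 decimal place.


Annual energy = rated_kW * capacity_factor * hours_per_year
Given: P_rated = 4641 kW, CF = 0.333, hours = 8760
E = 4641 * 0.333 * 8760
E = 13538168.3 kWh

13538168.3


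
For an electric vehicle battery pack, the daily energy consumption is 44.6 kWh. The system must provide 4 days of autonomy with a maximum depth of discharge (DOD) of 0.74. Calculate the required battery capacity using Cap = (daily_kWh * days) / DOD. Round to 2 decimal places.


Total energy needed = daily * days = 44.6 * 4 = 178.4 kWh
Account for depth of discharge:
  Cap = total_energy / DOD = 178.4 / 0.74
  Cap = 241.08 kWh

241.08


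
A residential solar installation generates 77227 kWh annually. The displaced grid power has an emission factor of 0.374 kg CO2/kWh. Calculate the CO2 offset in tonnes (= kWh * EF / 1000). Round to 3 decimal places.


CO2 offset in kg = generation * emission_factor
CO2 offset = 77227 * 0.374 = 28882.9 kg
Convert to tonnes:
  CO2 offset = 28882.9 / 1000 = 28.883 tonnes

28.883


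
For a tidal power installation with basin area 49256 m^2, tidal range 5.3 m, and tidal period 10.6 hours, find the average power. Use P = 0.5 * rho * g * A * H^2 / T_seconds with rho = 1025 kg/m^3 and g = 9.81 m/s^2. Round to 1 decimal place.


Convert period to seconds: T = 10.6 * 3600 = 38160.0 s
H^2 = 5.3^2 = 28.09
P = 0.5 * rho * g * A * H^2 / T
P = 0.5 * 1025 * 9.81 * 49256 * 28.09 / 38160.0
P = 182291.1 W

182291.1


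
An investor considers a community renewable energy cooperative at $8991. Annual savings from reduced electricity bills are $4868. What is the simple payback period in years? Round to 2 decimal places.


Simple payback period = initial cost / annual savings
Payback = 8991 / 4868
Payback = 1.85 years

1.85


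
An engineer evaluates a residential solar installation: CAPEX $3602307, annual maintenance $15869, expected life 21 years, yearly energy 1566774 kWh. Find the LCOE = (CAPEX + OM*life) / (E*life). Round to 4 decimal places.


Total cost = CAPEX + OM * lifetime = 3602307 + 15869 * 21 = 3602307 + 333249 = 3935556
Total generation = annual * lifetime = 1566774 * 21 = 32902254 kWh
LCOE = 3935556 / 32902254
LCOE = 0.1196 $/kWh

0.1196


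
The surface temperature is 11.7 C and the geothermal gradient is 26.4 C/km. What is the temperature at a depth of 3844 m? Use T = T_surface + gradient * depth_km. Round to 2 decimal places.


Convert depth to km: 3844 / 1000 = 3.844 km
Temperature increase = gradient * depth_km = 26.4 * 3.844 = 101.48 C
Temperature at depth = T_surface + delta_T = 11.7 + 101.48
T = 113.18 C

113.18


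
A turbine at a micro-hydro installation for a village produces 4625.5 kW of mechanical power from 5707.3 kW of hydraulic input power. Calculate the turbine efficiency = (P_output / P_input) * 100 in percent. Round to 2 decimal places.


Turbine efficiency = (output power / input power) * 100
eta = (4625.5 / 5707.3) * 100
eta = 81.05%

81.05


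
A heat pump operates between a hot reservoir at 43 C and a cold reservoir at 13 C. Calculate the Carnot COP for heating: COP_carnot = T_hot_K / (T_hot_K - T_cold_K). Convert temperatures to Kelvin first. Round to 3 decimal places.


Convert to Kelvin:
  T_hot = 43 + 273.15 = 316.15 K
  T_cold = 13 + 273.15 = 286.15 K
Apply Carnot COP formula:
  COP = T_hot_K / (T_hot_K - T_cold_K) = 316.15 / 30.0
  COP = 10.538

10.538


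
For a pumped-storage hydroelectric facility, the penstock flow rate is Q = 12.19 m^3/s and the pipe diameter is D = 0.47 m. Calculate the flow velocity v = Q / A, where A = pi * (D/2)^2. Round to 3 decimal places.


Compute pipe cross-sectional area:
  A = pi * (D/2)^2 = pi * (0.47/2)^2 = 0.1735 m^2
Calculate velocity:
  v = Q / A = 12.19 / 0.1735
  v = 70.262 m/s

70.262


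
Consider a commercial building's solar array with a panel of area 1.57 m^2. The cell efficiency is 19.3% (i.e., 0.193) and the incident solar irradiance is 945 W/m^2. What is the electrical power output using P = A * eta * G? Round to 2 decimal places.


Use the solar power formula P = A * eta * G.
Given: A = 1.57 m^2, eta = 0.193, G = 945 W/m^2
P = 1.57 * 0.193 * 945
P = 286.34 W

286.34


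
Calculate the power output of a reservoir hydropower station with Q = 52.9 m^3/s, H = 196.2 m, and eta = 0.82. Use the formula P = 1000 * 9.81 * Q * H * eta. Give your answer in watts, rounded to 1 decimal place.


Apply the hydropower formula P = rho * g * Q * H * eta
rho * g = 1000 * 9.81 = 9810.0
P = 9810.0 * 52.9 * 196.2 * 0.82
P = 83490590.9 W

83490590.9


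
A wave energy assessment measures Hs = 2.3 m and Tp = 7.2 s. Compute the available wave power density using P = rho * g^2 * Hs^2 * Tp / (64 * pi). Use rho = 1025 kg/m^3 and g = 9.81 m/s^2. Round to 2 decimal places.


Apply wave power formula:
  g^2 = 9.81^2 = 96.2361
  Hs^2 = 2.3^2 = 5.29
  Numerator = rho * g^2 * Hs^2 * Tp = 1025 * 96.2361 * 5.29 * 7.2 = 3757076.59
  Denominator = 64 * pi = 201.0619
  P = 3757076.59 / 201.0619 = 18686.17 W/m

18686.17


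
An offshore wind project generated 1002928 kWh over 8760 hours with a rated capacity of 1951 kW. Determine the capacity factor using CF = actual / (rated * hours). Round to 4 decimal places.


Capacity factor = actual output / maximum possible output
Maximum possible = rated * hours = 1951 * 8760 = 17090760 kWh
CF = 1002928 / 17090760
CF = 0.0587

0.0587


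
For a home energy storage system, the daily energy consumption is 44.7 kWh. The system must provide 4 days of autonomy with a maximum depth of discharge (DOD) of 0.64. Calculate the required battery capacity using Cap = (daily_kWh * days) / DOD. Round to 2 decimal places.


Total energy needed = daily * days = 44.7 * 4 = 178.8 kWh
Account for depth of discharge:
  Cap = total_energy / DOD = 178.8 / 0.64
  Cap = 279.38 kWh

279.38


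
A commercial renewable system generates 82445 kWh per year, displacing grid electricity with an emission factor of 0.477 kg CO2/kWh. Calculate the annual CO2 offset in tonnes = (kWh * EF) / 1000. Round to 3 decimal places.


CO2 offset in kg = generation * emission_factor
CO2 offset = 82445 * 0.477 = 39326.27 kg
Convert to tonnes:
  CO2 offset = 39326.27 / 1000 = 39.326 tonnes

39.326


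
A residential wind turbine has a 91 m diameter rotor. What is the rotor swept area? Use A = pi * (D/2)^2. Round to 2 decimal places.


Compute the rotor radius:
  r = D / 2 = 91 / 2 = 45.5 m
Calculate swept area:
  A = pi * r^2 = pi * 45.5^2
  A = 6503.88 m^2

6503.88


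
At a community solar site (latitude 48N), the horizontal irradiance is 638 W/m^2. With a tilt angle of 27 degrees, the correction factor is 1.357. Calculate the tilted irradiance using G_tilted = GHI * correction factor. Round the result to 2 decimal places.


Identify the given values:
  GHI = 638 W/m^2, tilt correction factor = 1.357
Apply the formula G_tilted = GHI * factor:
  G_tilted = 638 * 1.357
  G_tilted = 865.77 W/m^2

865.77


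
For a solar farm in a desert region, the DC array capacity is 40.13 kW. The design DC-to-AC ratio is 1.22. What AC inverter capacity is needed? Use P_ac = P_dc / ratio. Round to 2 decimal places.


The inverter AC capacity is determined by the DC/AC ratio.
Given: P_dc = 40.13 kW, DC/AC ratio = 1.22
P_ac = P_dc / ratio = 40.13 / 1.22
P_ac = 32.89 kW

32.89


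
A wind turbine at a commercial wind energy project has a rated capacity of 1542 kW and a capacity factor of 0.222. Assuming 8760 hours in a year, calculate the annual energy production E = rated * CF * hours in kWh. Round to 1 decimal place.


Annual energy = rated_kW * capacity_factor * hours_per_year
Given: P_rated = 1542 kW, CF = 0.222, hours = 8760
E = 1542 * 0.222 * 8760
E = 2998758.2 kWh

2998758.2


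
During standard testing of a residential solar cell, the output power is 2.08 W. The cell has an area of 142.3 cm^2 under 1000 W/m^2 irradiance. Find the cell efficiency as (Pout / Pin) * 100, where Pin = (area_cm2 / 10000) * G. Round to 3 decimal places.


First compute the input power:
  Pin = area_cm2 / 10000 * G = 142.3 / 10000 * 1000 = 14.23 W
Then compute efficiency:
  Efficiency = (Pout / Pin) * 100 = (2.08 / 14.23) * 100
  Efficiency = 14.617%

14.617


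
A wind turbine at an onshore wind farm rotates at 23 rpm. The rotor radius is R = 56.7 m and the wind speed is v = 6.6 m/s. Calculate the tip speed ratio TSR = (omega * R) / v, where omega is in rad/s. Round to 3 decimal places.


Convert rotational speed to rad/s:
  omega = 23 * 2 * pi / 60 = 2.4086 rad/s
Compute tip speed:
  v_tip = omega * R = 2.4086 * 56.7 = 136.565 m/s
Tip speed ratio:
  TSR = v_tip / v_wind = 136.565 / 6.6 = 20.692

20.692


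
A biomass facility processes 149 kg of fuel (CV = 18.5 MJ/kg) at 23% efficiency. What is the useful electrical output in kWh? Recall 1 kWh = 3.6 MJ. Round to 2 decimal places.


Total energy = mass * CV = 149 * 18.5 = 2756.5 MJ
Useful energy = total * eta = 2756.5 * 0.23 = 634.0 MJ
Convert to kWh: 634.0 / 3.6
Useful energy = 176.11 kWh

176.11


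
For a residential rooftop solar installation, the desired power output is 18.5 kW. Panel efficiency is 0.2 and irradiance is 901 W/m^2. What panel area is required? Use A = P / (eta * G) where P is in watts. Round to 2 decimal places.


Convert target power to watts: P = 18.5 * 1000 = 18500.0 W
Compute denominator: eta * G = 0.2 * 901 = 180.2
Required area A = P / (eta * G) = 18500.0 / 180.2
A = 102.66 m^2

102.66


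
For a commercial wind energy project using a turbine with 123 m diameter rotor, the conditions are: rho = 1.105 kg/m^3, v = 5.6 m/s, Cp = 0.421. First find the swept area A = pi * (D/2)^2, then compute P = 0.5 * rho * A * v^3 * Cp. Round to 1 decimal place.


Step 1 -- Compute swept area:
  A = pi * (D/2)^2 = pi * (123/2)^2 = 11882.29 m^2
Step 2 -- Apply wind power equation:
  P = 0.5 * rho * A * v^3 * Cp
  v^3 = 5.6^3 = 175.616
  P = 0.5 * 1.105 * 11882.29 * 175.616 * 0.421
  P = 485376.3 W

485376.3


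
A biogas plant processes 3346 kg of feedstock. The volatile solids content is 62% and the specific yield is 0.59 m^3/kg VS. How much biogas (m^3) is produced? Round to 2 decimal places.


Compute volatile solids:
  VS = mass * VS_fraction = 3346 * 0.62 = 2074.52 kg
Calculate biogas volume:
  Biogas = VS * specific_yield = 2074.52 * 0.59
  Biogas = 1223.97 m^3

1223.97


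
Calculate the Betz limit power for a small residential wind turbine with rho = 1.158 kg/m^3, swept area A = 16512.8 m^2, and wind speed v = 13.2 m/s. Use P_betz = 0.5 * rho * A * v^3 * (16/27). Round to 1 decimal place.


The Betz coefficient Cp_max = 16/27 = 0.5926
v^3 = 13.2^3 = 2299.968
P_betz = 0.5 * rho * A * v^3 * Cp_max
P_betz = 0.5 * 1.158 * 16512.8 * 2299.968 * 0.5926
P_betz = 13030986.6 W

13030986.6


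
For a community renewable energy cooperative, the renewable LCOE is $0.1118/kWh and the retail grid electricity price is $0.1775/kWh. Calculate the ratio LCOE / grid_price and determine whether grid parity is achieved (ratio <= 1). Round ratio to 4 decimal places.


Compare LCOE to grid price:
  LCOE = $0.1118/kWh, Grid price = $0.1775/kWh
  Ratio = LCOE / grid_price = 0.1118 / 0.1775 = 0.6299
  Grid parity achieved (ratio <= 1)? yes

0.6299


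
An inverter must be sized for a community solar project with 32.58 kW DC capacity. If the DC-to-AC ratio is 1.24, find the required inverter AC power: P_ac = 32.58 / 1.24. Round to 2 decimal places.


The inverter AC capacity is determined by the DC/AC ratio.
Given: P_dc = 32.58 kW, DC/AC ratio = 1.24
P_ac = P_dc / ratio = 32.58 / 1.24
P_ac = 26.27 kW

26.27


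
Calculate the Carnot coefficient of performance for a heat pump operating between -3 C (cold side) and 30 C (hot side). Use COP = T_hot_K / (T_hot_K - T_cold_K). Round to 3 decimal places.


Convert to Kelvin:
  T_hot = 30 + 273.15 = 303.15 K
  T_cold = -3 + 273.15 = 270.15 K
Apply Carnot COP formula:
  COP = T_hot_K / (T_hot_K - T_cold_K) = 303.15 / 33.0
  COP = 9.186

9.186


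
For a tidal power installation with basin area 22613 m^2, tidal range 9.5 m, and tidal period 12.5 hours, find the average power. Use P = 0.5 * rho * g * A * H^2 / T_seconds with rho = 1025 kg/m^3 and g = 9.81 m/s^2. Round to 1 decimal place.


Convert period to seconds: T = 12.5 * 3600 = 45000.0 s
H^2 = 9.5^2 = 90.25
P = 0.5 * rho * g * A * H^2 / T
P = 0.5 * 1025 * 9.81 * 22613 * 90.25 / 45000.0
P = 228011.0 W

228011.0


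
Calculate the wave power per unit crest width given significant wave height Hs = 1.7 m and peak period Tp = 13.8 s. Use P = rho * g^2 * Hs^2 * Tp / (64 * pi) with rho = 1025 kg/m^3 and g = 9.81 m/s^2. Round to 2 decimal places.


Apply wave power formula:
  g^2 = 9.81^2 = 96.2361
  Hs^2 = 1.7^2 = 2.89
  Numerator = rho * g^2 * Hs^2 * Tp = 1025 * 96.2361 * 2.89 * 13.8 = 3934040.34
  Denominator = 64 * pi = 201.0619
  P = 3934040.34 / 201.0619 = 19566.31 W/m

19566.31


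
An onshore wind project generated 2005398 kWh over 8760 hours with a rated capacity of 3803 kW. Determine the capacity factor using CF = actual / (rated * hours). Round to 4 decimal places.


Capacity factor = actual output / maximum possible output
Maximum possible = rated * hours = 3803 * 8760 = 33314280 kWh
CF = 2005398 / 33314280
CF = 0.0602

0.0602


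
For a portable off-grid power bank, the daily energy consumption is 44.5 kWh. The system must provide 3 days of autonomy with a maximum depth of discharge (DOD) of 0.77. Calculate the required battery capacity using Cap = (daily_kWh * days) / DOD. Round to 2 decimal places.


Total energy needed = daily * days = 44.5 * 3 = 133.5 kWh
Account for depth of discharge:
  Cap = total_energy / DOD = 133.5 / 0.77
  Cap = 173.38 kWh

173.38


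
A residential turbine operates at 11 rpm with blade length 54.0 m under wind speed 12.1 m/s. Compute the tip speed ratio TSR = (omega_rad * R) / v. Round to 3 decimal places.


Convert rotational speed to rad/s:
  omega = 11 * 2 * pi / 60 = 1.1519 rad/s
Compute tip speed:
  v_tip = omega * R = 1.1519 * 54.0 = 62.204 m/s
Tip speed ratio:
  TSR = v_tip / v_wind = 62.204 / 12.1 = 5.141

5.141


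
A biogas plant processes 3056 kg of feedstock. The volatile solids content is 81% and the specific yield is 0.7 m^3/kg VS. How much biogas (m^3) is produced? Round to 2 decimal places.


Compute volatile solids:
  VS = mass * VS_fraction = 3056 * 0.81 = 2475.36 kg
Calculate biogas volume:
  Biogas = VS * specific_yield = 2475.36 * 0.7
  Biogas = 1732.75 m^3

1732.75


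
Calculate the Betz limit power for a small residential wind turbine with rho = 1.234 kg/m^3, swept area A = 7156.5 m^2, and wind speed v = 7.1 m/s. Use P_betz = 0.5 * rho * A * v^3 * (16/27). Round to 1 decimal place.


The Betz coefficient Cp_max = 16/27 = 0.5926
v^3 = 7.1^3 = 357.911
P_betz = 0.5 * rho * A * v^3 * Cp_max
P_betz = 0.5 * 1.234 * 7156.5 * 357.911 * 0.5926
P_betz = 936520.1 W

936520.1


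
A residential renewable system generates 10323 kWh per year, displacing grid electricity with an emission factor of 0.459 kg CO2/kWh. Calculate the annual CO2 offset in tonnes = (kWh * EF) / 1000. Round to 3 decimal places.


CO2 offset in kg = generation * emission_factor
CO2 offset = 10323 * 0.459 = 4738.26 kg
Convert to tonnes:
  CO2 offset = 4738.26 / 1000 = 4.738 tonnes

4.738


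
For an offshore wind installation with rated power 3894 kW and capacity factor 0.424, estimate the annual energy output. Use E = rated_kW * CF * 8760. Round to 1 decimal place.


Annual energy = rated_kW * capacity_factor * hours_per_year
Given: P_rated = 3894 kW, CF = 0.424, hours = 8760
E = 3894 * 0.424 * 8760
E = 14463250.6 kWh

14463250.6


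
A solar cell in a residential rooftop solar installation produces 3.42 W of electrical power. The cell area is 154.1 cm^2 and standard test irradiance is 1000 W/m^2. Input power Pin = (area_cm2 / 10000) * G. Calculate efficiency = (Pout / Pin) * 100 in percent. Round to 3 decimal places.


First compute the input power:
  Pin = area_cm2 / 10000 * G = 154.1 / 10000 * 1000 = 15.41 W
Then compute efficiency:
  Efficiency = (Pout / Pin) * 100 = (3.42 / 15.41) * 100
  Efficiency = 22.193%

22.193


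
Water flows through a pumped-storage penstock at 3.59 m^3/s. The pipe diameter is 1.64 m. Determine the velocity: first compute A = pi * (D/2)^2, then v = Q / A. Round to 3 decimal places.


Compute pipe cross-sectional area:
  A = pi * (D/2)^2 = pi * (1.64/2)^2 = 2.1124 m^2
Calculate velocity:
  v = Q / A = 3.59 / 2.1124
  v = 1.699 m/s

1.699


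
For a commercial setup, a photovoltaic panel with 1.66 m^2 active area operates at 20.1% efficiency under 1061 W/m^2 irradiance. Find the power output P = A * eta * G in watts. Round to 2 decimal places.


Use the solar power formula P = A * eta * G.
Given: A = 1.66 m^2, eta = 0.201, G = 1061 W/m^2
P = 1.66 * 0.201 * 1061
P = 354.01 W

354.01


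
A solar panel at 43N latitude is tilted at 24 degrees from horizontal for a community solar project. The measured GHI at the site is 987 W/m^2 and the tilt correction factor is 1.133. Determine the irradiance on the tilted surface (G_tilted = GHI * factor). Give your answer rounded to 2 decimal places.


Identify the given values:
  GHI = 987 W/m^2, tilt correction factor = 1.133
Apply the formula G_tilted = GHI * factor:
  G_tilted = 987 * 1.133
  G_tilted = 1118.27 W/m^2

1118.27


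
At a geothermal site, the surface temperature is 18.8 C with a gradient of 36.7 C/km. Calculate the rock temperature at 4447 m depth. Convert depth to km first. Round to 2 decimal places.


Convert depth to km: 4447 / 1000 = 4.447 km
Temperature increase = gradient * depth_km = 36.7 * 4.447 = 163.2 C
Temperature at depth = T_surface + delta_T = 18.8 + 163.2
T = 182.00 C

182.00


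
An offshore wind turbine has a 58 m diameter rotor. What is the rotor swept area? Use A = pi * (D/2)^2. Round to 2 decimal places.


Compute the rotor radius:
  r = D / 2 = 58 / 2 = 29.0 m
Calculate swept area:
  A = pi * r^2 = pi * 29.0^2
  A = 2642.08 m^2

2642.08


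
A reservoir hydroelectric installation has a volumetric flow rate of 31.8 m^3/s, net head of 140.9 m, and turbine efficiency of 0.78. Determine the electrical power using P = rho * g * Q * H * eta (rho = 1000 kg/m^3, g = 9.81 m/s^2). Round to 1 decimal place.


Apply the hydropower formula P = rho * g * Q * H * eta
rho * g = 1000 * 9.81 = 9810.0
P = 9810.0 * 31.8 * 140.9 * 0.78
P = 34284808.1 W

34284808.1


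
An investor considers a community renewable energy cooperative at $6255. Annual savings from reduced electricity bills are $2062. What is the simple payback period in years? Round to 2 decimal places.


Simple payback period = initial cost / annual savings
Payback = 6255 / 2062
Payback = 3.03 years

3.03
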